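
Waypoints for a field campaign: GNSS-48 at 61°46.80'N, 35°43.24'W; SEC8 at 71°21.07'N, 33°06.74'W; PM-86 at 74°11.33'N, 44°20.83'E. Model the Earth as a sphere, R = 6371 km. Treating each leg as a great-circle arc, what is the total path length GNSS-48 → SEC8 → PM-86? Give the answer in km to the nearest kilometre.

GNSS-48: φ = +61.78000°, λ = -35.72067°
SEC8: φ = +71.35117°, λ = -33.11233°
PM-86: φ = +74.18883°, λ = +44.34717°
GNSS-48→SEC8: c = 0.167988 rad, d = 1070.25 km
SEC8→PM-86: c = 0.374843 rad, d = 2388.12 km
Total = 1070.25 + 2388.12 = 3458.37 km

3458 km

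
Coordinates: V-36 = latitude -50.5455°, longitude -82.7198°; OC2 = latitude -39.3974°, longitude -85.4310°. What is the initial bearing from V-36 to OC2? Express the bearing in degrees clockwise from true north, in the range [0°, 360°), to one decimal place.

349.3°

Δλ = -2.7112°
y = sin Δλ · cos φ₂ = -0.036553
x = cos φ₁ sin φ₂ − sin φ₁ cos φ₂ cos Δλ = 0.192678
θ = atan2(y, x) = -10.7420° → 349.2580° (mod 360°)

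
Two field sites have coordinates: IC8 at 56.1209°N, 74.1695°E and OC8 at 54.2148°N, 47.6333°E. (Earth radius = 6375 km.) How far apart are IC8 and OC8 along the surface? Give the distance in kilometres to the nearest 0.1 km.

1689.0 km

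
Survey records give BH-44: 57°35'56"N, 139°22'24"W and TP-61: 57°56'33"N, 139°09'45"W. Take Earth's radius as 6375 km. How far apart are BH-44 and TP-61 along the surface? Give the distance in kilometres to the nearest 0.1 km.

40.2 km

BH-44: φ = +57.59889°, λ = -139.37333°
TP-61: φ = +57.94250°, λ = -139.16250°
Δφ = 0.3436°,  Δλ = 0.2108°
a = sin²(Δφ/2) + cos φ₁ cos φ₂ sin²(Δλ/2) = 0.000010
c = 2·arcsin(√a) = 0.006310 rad = 0.3615°
d = R·c = 6375 × 0.006310 = 40.2 km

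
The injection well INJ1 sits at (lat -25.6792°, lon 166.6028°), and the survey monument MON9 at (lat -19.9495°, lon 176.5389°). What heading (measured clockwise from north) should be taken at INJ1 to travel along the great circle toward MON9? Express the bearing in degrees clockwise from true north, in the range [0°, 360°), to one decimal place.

60.0°

Δλ = 9.9361°
y = sin Δλ · cos φ₂ = 0.162196
x = cos φ₁ sin φ₂ − sin φ₁ cos φ₂ cos Δλ = 0.093726
θ = atan2(y, x) = 59.9782° → 59.9782° (mod 360°)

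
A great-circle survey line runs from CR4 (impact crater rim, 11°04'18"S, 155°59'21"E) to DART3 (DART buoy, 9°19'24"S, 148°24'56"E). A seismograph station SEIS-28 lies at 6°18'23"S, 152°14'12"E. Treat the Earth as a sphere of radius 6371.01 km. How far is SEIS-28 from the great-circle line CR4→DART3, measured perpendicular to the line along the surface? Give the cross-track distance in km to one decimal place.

CR4: φ = -11.07167°, λ = +155.98917°
DART3: φ = -9.32333°, λ = +148.41556°
SEIS-28: φ = -6.30639°, λ = +152.23667°
δ₁₃ = central angle CR4→SEIS-28 = 0.105385 rad  (haversine)
θ₁₃ = bearing CR4→SEIS-28 = 321.800°,  θ₁₂ = bearing CR4→DART3 = 282.510°
dₓₜ = R·arcsin(sin δ₁₃ · sin(θ₁₃ − θ₁₂)) = 6371.01·arcsin(0.10519·sin(39.290°)) = 424.700 km
|dₓₜ| = 424.700 km

424.7 km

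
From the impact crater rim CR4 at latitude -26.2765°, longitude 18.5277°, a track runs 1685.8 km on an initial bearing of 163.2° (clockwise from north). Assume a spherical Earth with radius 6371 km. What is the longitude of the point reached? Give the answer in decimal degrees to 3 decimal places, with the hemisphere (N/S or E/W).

24.248°E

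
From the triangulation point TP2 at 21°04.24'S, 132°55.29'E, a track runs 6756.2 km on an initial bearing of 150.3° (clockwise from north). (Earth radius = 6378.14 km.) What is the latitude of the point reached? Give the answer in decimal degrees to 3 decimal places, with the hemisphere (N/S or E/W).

61.981°S

TP2: φ = -21.07067°, λ = +132.92150°
δ = d/R = 6756.2/6378.14 = 1.059274 rad
φ₂ = arcsin(sin φ₁ cos δ + cos φ₁ sin δ cos θ)
   = arcsin(-0.35952·0.48950 + 0.93314·0.87200·-0.86863) = -61.98064°
λ₂ = λ₁ + atan2(sin θ sin δ cos φ₁, cos δ − sin φ₁ sin φ₂) = -160.19848°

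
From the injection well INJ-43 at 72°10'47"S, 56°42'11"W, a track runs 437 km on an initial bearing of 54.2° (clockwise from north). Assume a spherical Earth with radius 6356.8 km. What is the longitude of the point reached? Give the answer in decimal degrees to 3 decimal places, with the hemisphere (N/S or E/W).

INJ-43: φ = -72.17972°, λ = -56.70306°
δ = d/R = 437/6356.8 = 0.068745 rad
φ₂ = arcsin(sin φ₁ cos δ + cos φ₁ sin δ cos θ)
   = arcsin(-0.95202·0.99764 + 0.30603·0.06869·0.58496) = -69.63185°
λ₂ = λ₁ + atan2(sin θ sin δ cos φ₁, cos δ − sin φ₁ sin φ₂) = -47.49203°

47.492°W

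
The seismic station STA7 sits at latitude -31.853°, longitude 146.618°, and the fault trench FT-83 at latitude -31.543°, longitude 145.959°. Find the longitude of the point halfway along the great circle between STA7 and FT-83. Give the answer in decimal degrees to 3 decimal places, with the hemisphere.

146.288°E

Bx = cos φ₂ cos Δλ = 0.852191,  By = cos φ₂ sin Δλ = -0.009802
φₘ = atan2(sin φ₁ + sin φ₂, √((cos φ₁ + Bx)² + By²)) = -31.69842°
λₘ = λ₁ + atan2(By, cos φ₁ + Bx) = 146.28795°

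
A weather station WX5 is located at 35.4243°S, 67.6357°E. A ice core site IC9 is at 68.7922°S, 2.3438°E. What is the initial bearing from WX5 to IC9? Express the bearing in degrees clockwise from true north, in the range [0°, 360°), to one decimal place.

Δλ = -65.2919°
y = sin Δλ · cos φ₂ = -0.328633
x = cos φ₁ sin φ₂ − sin φ₁ cos φ₂ cos Δλ = -0.672048
θ = atan2(y, x) = -153.9413° → 206.0587° (mod 360°)

206.1°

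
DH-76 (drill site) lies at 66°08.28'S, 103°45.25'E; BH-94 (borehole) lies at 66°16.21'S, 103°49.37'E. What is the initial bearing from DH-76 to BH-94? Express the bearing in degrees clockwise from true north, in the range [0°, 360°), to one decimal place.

DH-76: φ = -66.13800°, λ = +103.75417°
BH-94: φ = -66.27017°, λ = +103.82283°
Δλ = 0.0687°
y = sin Δλ · cos φ₂ = 0.000482
x = cos φ₁ sin φ₂ − sin φ₁ cos φ₂ cos Δλ = -0.002307
θ = atan2(y, x) = 168.1921° → 168.1921° (mod 360°)

168.2°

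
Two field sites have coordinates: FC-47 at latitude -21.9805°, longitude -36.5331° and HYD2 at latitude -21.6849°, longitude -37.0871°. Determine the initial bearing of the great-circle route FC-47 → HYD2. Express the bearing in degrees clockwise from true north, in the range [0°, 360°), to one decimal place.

Δλ = -0.5540°
y = sin Δλ · cos φ₂ = -0.008985
x = cos φ₁ sin φ₂ − sin φ₁ cos φ₂ cos Δλ = 0.005143
θ = atan2(y, x) = -60.2128° → 299.7872° (mod 360°)

299.8°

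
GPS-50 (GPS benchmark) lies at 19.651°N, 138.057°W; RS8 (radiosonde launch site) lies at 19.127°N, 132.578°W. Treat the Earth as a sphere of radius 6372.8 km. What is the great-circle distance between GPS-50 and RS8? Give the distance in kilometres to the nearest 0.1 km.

577.8 km

Δφ = -0.5240°,  Δλ = 5.4790°
a = sin²(Δφ/2) + cos φ₁ cos φ₂ sin²(Δλ/2) = 0.002053
c = 2·arcsin(√a) = 0.090661 rad = 5.1945°
d = R·c = 6372.8 × 0.090661 = 577.8 km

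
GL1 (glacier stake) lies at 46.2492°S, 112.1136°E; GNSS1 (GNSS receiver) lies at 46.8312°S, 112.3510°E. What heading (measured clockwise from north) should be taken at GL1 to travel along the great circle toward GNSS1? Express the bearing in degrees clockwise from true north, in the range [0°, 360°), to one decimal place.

164.4°

Δλ = 0.2374°
y = sin Δλ · cos φ₂ = 0.002835
x = cos φ₁ sin φ₂ − sin φ₁ cos φ₂ cos Δλ = -0.010162
θ = atan2(y, x) = 164.4133° → 164.4133° (mod 360°)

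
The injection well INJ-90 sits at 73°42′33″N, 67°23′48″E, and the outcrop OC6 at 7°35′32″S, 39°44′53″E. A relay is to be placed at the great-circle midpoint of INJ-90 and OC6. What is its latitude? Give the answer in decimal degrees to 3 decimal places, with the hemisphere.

INJ-90: φ = +73.70917°, λ = +67.39667°
OC6: φ = -7.59222°, λ = +39.74806°
Bx = cos φ₂ cos Δλ = 0.878045,  By = cos φ₂ sin Δλ = -0.459980
φₘ = atan2(sin φ₁ + sin φ₂, √((cos φ₁ + Bx)² + By²)) = 33.58519°
λₘ = λ₁ + atan2(By, cos φ₁ + Bx) = 45.74221°

33.585°N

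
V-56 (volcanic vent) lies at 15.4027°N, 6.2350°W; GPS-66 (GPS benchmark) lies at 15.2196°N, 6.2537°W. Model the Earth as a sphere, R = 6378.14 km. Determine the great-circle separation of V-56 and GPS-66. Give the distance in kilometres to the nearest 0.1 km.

Δφ = -0.1831°,  Δλ = -0.0187°
a = sin²(Δφ/2) + cos φ₁ cos φ₂ sin²(Δλ/2) = 0.000003
c = 2·arcsin(√a) = 0.003211 rad = 0.1840°
d = R·c = 6378.14 × 0.003211 = 20.5 km

20.5 km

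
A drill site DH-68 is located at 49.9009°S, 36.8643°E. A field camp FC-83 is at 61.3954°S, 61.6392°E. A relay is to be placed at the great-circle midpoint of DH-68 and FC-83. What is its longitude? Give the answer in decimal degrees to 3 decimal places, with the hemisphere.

Bx = cos φ₂ cos Δλ = 0.434698,  By = cos φ₂ sin Δλ = 0.200627
φₘ = atan2(sin φ₁ + sin φ₂, √((cos φ₁ + Bx)² + By²)) = -56.26033°
λₘ = λ₁ + atan2(By, cos φ₁ + Bx) = 47.39931°

47.399°E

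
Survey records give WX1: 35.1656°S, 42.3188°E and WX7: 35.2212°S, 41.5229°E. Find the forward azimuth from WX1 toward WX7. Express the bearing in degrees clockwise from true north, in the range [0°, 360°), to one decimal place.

Δλ = -0.7959°
y = sin Δλ · cos φ₂ = -0.011348
x = cos φ₁ sin φ₂ − sin φ₁ cos φ₂ cos Δλ = -0.001016
θ = atan2(y, x) = -95.1152° → 264.8848° (mod 360°)

264.9°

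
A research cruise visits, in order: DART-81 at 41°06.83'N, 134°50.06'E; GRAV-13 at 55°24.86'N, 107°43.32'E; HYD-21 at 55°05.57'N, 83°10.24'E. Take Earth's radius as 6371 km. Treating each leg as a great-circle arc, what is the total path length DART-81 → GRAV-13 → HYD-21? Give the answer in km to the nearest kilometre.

4081 km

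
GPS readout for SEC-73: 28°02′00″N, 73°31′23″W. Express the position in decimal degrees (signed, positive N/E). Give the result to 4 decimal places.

lat: 28.0333° N → +28.0333°
lon: 73.5231° W → -73.5231°

+28.0333°, -73.5231°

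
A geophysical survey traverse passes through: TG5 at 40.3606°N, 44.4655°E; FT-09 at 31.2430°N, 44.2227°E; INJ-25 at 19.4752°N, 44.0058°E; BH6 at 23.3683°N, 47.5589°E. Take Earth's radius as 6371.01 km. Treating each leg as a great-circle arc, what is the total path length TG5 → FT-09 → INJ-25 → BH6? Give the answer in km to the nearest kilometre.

2891 km

TG5→FT-09: c = 0.159169 rad, d = 1014.07 km
FT-09→INJ-25: c = 0.205415 rad, d = 1308.70 km
INJ-25→BH6: c = 0.089149 rad, d = 567.97 km
Total = 1014.07 + 1308.70 + 567.97 = 2890.74 km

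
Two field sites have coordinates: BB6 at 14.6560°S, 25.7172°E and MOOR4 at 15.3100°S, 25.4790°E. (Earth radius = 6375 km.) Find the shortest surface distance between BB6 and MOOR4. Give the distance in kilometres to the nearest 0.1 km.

77.1 km

Δφ = -0.6540°,  Δλ = -0.2382°
a = sin²(Δφ/2) + cos φ₁ cos φ₂ sin²(Δλ/2) = 0.000037
c = 2·arcsin(√a) = 0.012100 rad = 0.6933°
d = R·c = 6375 × 0.012100 = 77.1 km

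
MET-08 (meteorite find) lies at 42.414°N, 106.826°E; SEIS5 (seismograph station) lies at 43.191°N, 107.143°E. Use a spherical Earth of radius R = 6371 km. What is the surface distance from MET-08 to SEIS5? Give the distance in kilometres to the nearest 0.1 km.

90.2 km

Δφ = 0.7770°,  Δλ = 0.3170°
a = sin²(Δφ/2) + cos φ₁ cos φ₂ sin²(Δλ/2) = 0.000050
c = 2·arcsin(√a) = 0.014156 rad = 0.8111°
d = R·c = 6371 × 0.014156 = 90.2 km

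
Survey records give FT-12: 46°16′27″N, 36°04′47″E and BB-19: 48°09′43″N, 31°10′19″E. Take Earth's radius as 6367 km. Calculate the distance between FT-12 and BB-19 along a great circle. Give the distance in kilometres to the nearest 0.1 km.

425.6 km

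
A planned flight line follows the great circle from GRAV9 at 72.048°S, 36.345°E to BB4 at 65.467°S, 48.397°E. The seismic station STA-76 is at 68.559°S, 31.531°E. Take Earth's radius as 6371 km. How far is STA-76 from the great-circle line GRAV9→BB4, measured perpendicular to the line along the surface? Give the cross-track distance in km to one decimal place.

δ₁₃ = central angle GRAV9→STA-76 = 0.067109 rad  (haversine)
θ₁₃ = bearing GRAV9→STA-76 = 332.776°,  θ₁₂ = bearing GRAV9→BB4 = 39.306°
dₓₜ = R·arcsin(sin δ₁₃ · sin(θ₁₃ − θ₁₂)) = 6371·arcsin(0.06706·sin(293.471°)) = -392.130 km
|dₓₜ| = 392.130 km

392.1 km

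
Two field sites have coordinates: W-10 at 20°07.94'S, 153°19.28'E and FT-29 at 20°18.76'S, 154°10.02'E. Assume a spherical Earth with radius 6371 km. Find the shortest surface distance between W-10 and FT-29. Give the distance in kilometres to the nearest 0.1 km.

90.5 km

W-10: φ = -20.13233°, λ = +153.32133°
FT-29: φ = -20.31267°, λ = +154.16700°
Δφ = -0.1803°,  Δλ = 0.8457°
a = sin²(Δφ/2) + cos φ₁ cos φ₂ sin²(Δλ/2) = 0.000050
c = 2·arcsin(√a) = 0.014203 rad = 0.8138°
d = R·c = 6371 × 0.014203 = 90.5 km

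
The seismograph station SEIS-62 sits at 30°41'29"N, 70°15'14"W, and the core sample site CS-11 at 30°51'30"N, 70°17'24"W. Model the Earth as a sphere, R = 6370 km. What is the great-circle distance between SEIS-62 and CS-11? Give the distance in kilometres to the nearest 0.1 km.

18.9 km

SEIS-62: φ = +30.69139°, λ = -70.25389°
CS-11: φ = +30.85833°, λ = -70.29000°
Δφ = 0.1669°,  Δλ = -0.0361°
a = sin²(Δφ/2) + cos φ₁ cos φ₂ sin²(Δλ/2) = 0.000002
c = 2·arcsin(√a) = 0.002964 rad = 0.1698°
d = R·c = 6370 × 0.002964 = 18.9 km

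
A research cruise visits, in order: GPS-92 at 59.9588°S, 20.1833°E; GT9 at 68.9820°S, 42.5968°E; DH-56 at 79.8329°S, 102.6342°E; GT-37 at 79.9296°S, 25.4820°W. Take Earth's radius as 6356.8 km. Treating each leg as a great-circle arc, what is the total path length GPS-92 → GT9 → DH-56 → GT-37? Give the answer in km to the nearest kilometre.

5478 km

GPS-92→GT9: c = 0.228264 rad, d = 1451.03 km
GT9→DH-56: c = 0.316183 rad, d = 2009.91 km
DH-56→GT-37: c = 0.317303 rad, d = 2017.03 km
Total = 1451.03 + 2009.91 + 2017.03 = 5477.97 km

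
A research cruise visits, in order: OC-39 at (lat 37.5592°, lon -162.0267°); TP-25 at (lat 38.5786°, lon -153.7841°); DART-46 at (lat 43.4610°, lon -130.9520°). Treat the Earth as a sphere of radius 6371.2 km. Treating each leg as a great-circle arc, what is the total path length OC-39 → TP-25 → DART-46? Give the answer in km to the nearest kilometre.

OC-39→TP-25: c = 0.114605 rad, d = 730.17 km
TP-25→DART-46: c = 0.311382 rad, d = 1983.88 km
Total = 730.17 + 1983.88 = 2714.05 km

2714 km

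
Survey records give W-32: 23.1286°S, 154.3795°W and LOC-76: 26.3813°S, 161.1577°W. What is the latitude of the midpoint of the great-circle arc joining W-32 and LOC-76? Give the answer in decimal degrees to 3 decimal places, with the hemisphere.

24.793°S

Bx = cos φ₂ cos Δλ = 0.889595,  By = cos φ₂ sin Δλ = -0.105735
φₘ = atan2(sin φ₁ + sin φ₂, √((cos φ₁ + Bx)² + By²)) = -24.79310°
λₘ = λ₁ + atan2(By, cos φ₁ + Bx) = -157.72418°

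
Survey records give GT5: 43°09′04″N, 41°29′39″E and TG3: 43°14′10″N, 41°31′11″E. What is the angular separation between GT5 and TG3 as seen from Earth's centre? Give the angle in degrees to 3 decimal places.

0.087°

GT5: φ = +43.15111°, λ = +41.49417°
TG3: φ = +43.23611°, λ = +41.51972°
Δφ = 0.0850°,  Δλ = 0.0256°
a = sin²(Δφ/2) + cos φ₁ cos φ₂ sin²(Δλ/2) = 0.000001
c = 2·arcsin(√a) = 0.001519 rad = 0.0870°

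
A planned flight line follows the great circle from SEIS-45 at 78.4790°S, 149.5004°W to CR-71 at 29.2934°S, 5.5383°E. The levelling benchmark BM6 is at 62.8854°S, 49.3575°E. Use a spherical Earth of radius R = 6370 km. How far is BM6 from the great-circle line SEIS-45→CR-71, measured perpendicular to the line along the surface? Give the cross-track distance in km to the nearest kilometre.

2408 km

δ₁₃ = central angle SEIS-45→BM6 = 0.666454 rad  (haversine)
θ₁₃ = bearing SEIS-45→BM6 = 193.786°,  θ₁₂ = bearing SEIS-45→CR-71 = 157.128°
dₓₜ = R·arcsin(sin δ₁₃ · sin(θ₁₃ − θ₁₂)) = 6370·arcsin(0.61820·sin(36.658°)) = 2408.067 km
|dₓₜ| = 2408.067 km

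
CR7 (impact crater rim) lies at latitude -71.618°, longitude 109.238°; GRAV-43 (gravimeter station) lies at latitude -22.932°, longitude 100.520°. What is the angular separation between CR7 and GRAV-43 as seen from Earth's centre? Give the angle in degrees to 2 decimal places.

Δφ = 48.6860°,  Δλ = -8.7180°
a = sin²(Δφ/2) + cos φ₁ cos φ₂ sin²(Δλ/2) = 0.171585
c = 2·arcsin(√a) = 0.854190 rad = 48.9415°

48.94°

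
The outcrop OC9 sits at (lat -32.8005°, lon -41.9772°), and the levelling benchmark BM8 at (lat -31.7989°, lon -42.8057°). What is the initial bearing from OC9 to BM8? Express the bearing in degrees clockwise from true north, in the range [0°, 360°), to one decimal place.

324.8°

Δλ = -0.8285°
y = sin Δλ · cos φ₂ = -0.012289
x = cos φ₁ sin φ₂ − sin φ₁ cos φ₂ cos Δλ = 0.017432
θ = atan2(y, x) = -35.1828° → 324.8172° (mod 360°)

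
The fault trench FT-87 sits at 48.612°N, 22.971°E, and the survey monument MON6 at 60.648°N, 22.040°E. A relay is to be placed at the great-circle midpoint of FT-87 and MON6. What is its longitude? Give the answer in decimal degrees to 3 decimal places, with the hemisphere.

Bx = cos φ₂ cos Δλ = 0.490109,  By = cos φ₂ sin Δλ = -0.007964
φₘ = atan2(sin φ₁ + sin φ₂, √((cos φ₁ + Bx)² + By²)) = 54.63087°
λₘ = λ₁ + atan2(By, cos φ₁ + Bx) = 22.57463°

22.575°E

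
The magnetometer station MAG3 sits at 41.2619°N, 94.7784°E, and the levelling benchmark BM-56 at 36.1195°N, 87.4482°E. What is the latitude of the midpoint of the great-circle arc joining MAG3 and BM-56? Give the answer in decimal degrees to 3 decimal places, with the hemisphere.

Bx = cos φ₂ cos Δλ = 0.801188,  By = cos φ₂ sin Δλ = -0.103064
φₘ = atan2(sin φ₁ + sin φ₂, √((cos φ₁ + Bx)² + By²)) = 38.74787°
λₘ = λ₁ + atan2(By, cos φ₁ + Bx) = 90.98131°

38.748°N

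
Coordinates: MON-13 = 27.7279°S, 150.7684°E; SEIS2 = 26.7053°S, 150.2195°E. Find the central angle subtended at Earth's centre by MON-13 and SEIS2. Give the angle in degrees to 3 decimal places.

1.133°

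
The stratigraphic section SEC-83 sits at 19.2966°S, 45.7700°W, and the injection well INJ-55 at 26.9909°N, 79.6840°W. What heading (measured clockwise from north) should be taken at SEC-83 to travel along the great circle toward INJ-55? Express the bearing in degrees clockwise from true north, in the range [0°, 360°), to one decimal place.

Δλ = -33.9140°
y = sin Δλ · cos φ₂ = -0.497175
x = cos φ₁ sin φ₂ − sin φ₁ cos φ₂ cos Δλ = 0.672721
θ = atan2(y, x) = -36.4663° → 323.5337° (mod 360°)

323.5°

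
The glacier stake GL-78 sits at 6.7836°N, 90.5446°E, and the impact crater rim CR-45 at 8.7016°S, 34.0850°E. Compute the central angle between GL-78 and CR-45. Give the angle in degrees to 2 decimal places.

58.37°

Δφ = -15.4852°,  Δλ = -56.4596°
a = sin²(Δφ/2) + cos φ₁ cos φ₂ sin²(Δλ/2) = 0.237764
c = 2·arcsin(√a) = 1.018702 rad = 58.3673°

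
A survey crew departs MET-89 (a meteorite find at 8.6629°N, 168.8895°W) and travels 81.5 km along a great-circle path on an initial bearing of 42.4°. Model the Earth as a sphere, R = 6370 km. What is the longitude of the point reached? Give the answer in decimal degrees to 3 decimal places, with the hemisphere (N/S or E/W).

168.389°W

δ = d/R = 81.5/6370 = 0.012794 rad
φ₂ = arcsin(sin φ₁ cos δ + cos φ₁ sin δ cos θ)
   = arcsin(0.15062·0.99992 + 0.98859·0.01279·0.73846) = 9.20390°
λ₂ = λ₁ + atan2(sin θ sin δ cos φ₁, cos δ − sin φ₁ sin φ₂) = -168.38875°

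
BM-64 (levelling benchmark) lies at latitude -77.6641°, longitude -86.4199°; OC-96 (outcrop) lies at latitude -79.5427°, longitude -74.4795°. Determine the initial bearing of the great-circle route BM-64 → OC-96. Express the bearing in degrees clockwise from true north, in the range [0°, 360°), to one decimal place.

134.3°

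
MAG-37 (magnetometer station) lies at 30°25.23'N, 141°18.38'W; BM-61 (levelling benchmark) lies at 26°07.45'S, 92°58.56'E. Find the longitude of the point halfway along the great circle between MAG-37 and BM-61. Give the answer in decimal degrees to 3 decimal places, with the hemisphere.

153.581°E

MAG-37: φ = +30.42050°, λ = -141.30633°
BM-61: φ = -26.12417°, λ = +92.97600°
Bx = cos φ₂ cos Δλ = -0.524153,  By = cos φ₂ sin Δλ = -0.728961
φₘ = atan2(sin φ₁ + sin φ₂, √((cos φ₁ + Bx)² + By²)) = 4.69700°
λₘ = λ₁ + atan2(By, cos φ₁ + Bx) = 153.58122°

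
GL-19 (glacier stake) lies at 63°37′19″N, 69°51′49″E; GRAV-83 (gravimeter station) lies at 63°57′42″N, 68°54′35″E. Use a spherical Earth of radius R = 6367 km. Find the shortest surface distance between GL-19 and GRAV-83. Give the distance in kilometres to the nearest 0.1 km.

60.1 km

GL-19: φ = +63.62194°, λ = +69.86361°
GRAV-83: φ = +63.96167°, λ = +68.90972°
Δφ = 0.3397°,  Δλ = -0.9539°
a = sin²(Δφ/2) + cos φ₁ cos φ₂ sin²(Δλ/2) = 0.000022
c = 2·arcsin(√a) = 0.009445 rad = 0.5412°
d = R·c = 6367 × 0.009445 = 60.1 km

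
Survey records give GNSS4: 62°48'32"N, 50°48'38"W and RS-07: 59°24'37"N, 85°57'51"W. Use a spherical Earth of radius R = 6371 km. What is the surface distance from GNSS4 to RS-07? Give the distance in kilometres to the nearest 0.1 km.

GNSS4: φ = +62.80889°, λ = -50.81056°
RS-07: φ = +59.41028°, λ = -85.96417°
Δφ = -3.3986°,  Δλ = -35.1536°
a = sin²(Δφ/2) + cos φ₁ cos φ₂ sin²(Δλ/2) = 0.022086
c = 2·arcsin(√a) = 0.298331 rad = 17.0931°
d = R·c = 6371 × 0.298331 = 1900.7 km

1900.7 km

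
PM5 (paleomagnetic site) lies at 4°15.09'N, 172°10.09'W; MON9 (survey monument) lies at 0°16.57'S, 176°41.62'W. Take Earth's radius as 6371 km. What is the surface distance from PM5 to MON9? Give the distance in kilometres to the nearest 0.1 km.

PM5: φ = +4.25150°, λ = -172.16817°
MON9: φ = -0.27617°, λ = -176.69367°
Δφ = -4.5277°,  Δλ = -4.5255°
a = sin²(Δφ/2) + cos φ₁ cos φ₂ sin²(Δλ/2) = 0.003115
c = 2·arcsin(√a) = 0.111680 rad = 6.3988°
d = R·c = 6371 × 0.111680 = 711.5 km

711.5 km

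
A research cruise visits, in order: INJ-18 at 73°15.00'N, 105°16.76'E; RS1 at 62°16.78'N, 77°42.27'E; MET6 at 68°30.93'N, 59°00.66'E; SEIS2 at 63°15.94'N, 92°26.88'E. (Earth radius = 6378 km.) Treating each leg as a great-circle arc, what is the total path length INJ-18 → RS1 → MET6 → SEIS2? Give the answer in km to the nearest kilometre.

INJ-18: φ = +73.25000°, λ = +105.27933°
RS1: φ = +62.27967°, λ = +77.70450°
MET6: φ = +68.51550°, λ = +59.01100°
SEIS2: φ = +63.26567°, λ = +92.44800°
INJ-18→RS1: c = 0.259580 rad, d = 1655.60 km
RS1→MET6: c = 0.172865 rad, d = 1102.53 km
MET6→SEIS2: c = 0.251516 rad, d = 1604.17 km
Total = 1655.60 + 1102.53 + 1604.17 = 4362.30 km

4362 km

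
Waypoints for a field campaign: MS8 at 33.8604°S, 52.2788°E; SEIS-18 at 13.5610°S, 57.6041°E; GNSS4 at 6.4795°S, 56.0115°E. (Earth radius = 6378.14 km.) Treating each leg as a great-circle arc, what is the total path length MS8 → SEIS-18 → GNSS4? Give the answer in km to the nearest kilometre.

MS8→SEIS-18: c = 0.364202 rad, d = 2322.93 km
SEIS-18→GNSS4: c = 0.126586 rad, d = 807.38 km
Total = 2322.93 + 807.38 = 3130.31 km

3130 km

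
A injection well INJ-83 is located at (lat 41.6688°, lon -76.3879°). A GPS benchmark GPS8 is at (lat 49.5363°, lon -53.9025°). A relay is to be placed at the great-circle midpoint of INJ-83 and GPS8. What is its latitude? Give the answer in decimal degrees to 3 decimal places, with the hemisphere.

46.155°N

Bx = cos φ₂ cos Δλ = 0.599630,  By = cos φ₂ sin Δλ = 0.248196
φₘ = atan2(sin φ₁ + sin φ₂, √((cos φ₁ + Bx)² + By²)) = 46.15458°
λₘ = λ₁ + atan2(By, cos φ₁ + Bx) = -65.94498°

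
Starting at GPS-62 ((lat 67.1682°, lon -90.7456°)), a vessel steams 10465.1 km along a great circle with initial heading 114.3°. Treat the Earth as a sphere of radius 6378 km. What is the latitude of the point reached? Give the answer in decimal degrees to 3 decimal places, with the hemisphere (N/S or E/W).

δ = d/R = 10465.1/6378 = 1.640812 rad
φ₂ = arcsin(sin φ₁ cos δ + cos φ₁ sin δ cos θ)
   = arcsin(0.92165·-0.06996 + 0.38803·0.99755·-0.41151) = -12.93025°
λ₂ = λ₁ + atan2(sin θ sin δ cos φ₁, cos δ − sin φ₁ sin φ₂) = -21.86626°

12.930°S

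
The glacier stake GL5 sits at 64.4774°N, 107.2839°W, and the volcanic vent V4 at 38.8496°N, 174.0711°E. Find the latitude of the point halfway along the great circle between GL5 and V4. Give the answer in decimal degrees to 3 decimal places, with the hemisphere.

57.851°N

Bx = cos φ₂ cos Δλ = 0.153335,  By = cos φ₂ sin Δλ = -0.763551
φₘ = atan2(sin φ₁ + sin φ₂, √((cos φ₁ + Bx)² + By²)) = 57.85080°
λₘ = λ₁ + atan2(By, cos φ₁ + Bx) = -159.86387°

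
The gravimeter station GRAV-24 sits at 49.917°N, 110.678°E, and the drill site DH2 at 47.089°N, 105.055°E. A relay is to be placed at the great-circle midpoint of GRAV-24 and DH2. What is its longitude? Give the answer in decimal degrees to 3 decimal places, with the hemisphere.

107.788°E

Bx = cos φ₂ cos Δλ = 0.677585,  By = cos φ₂ sin Δλ = -0.066712
φₘ = atan2(sin φ₁ + sin φ₂, √((cos φ₁ + Bx)² + By²)) = 48.53722°
λₘ = λ₁ + atan2(By, cos φ₁ + Bx) = 107.78799°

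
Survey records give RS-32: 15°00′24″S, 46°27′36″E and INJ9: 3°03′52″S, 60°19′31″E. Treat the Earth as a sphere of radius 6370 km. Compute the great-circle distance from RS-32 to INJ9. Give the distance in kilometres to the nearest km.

RS-32: φ = -15.00667°, λ = +46.46000°
INJ9: φ = -3.06444°, λ = +60.32528°
Δφ = 11.9422°,  Δλ = 13.8653°
a = sin²(Δφ/2) + cos φ₁ cos φ₂ sin²(Δλ/2) = 0.024874
c = 2·arcsin(√a) = 0.316750 rad = 18.1485°
d = R·c = 6370 × 0.316750 = 2017.7 km

2018 km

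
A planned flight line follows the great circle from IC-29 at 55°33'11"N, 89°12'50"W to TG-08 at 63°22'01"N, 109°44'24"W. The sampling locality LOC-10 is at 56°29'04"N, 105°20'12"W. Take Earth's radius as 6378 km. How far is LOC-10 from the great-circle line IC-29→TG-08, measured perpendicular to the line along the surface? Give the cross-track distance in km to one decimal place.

IC-29: φ = +55.55306°, λ = -89.21389°
TG-08: φ = +63.36694°, λ = -109.74000°
LOC-10: φ = +56.48444°, λ = -105.33667°
δ₁₃ = central angle IC-29→LOC-10 = 0.157747 rad  (haversine)
θ₁₃ = bearing IC-29→LOC-10 = 282.561°,  θ₁₂ = bearing IC-29→TG-08 = 315.406°
dₓₜ = R·arcsin(sin δ₁₃ · sin(θ₁₃ − θ₁₂)) = 6378·arcsin(0.15709·sin(-32.845°)) = -544.088 km
|dₓₜ| = 544.088 km

544.1 km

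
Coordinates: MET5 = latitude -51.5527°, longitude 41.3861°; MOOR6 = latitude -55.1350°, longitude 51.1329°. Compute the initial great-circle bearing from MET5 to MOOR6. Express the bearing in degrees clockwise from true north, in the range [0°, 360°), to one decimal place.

Δλ = 9.7468°
y = sin Δλ · cos φ₂ = 0.096776
x = cos φ₁ sin φ₂ − sin φ₁ cos φ₂ cos Δλ = -0.068945
θ = atan2(y, x) = 125.4665° → 125.4665° (mod 360°)

125.5°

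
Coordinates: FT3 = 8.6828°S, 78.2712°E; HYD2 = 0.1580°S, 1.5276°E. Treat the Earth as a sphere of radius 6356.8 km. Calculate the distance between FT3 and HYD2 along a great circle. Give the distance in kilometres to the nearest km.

Δφ = 8.5248°,  Δλ = -76.7436°
a = sin²(Δφ/2) + cos φ₁ cos φ₂ sin²(Δλ/2) = 0.386452
c = 2·arcsin(√a) = 1.341701 rad = 76.8738°
d = R·c = 6356.8 × 1.341701 = 8528.9 km

8529 km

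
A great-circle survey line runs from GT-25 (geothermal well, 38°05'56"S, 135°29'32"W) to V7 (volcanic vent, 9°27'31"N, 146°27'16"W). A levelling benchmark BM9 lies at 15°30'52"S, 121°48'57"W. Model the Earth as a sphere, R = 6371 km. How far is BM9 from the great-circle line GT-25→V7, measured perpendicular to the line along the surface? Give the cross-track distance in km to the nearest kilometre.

2024 km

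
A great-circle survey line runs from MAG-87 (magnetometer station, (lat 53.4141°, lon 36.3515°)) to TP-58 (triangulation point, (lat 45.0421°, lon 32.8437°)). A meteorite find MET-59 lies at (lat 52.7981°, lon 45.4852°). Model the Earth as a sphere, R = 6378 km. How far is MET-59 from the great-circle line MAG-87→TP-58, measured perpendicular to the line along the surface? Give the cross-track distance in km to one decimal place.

595.7 km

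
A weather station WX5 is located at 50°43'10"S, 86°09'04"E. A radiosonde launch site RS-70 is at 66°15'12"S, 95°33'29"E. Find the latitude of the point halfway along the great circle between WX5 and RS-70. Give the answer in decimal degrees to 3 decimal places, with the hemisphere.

58.568°S

WX5: φ = -50.71944°, λ = +86.15111°
RS-70: φ = -66.25333°, λ = +95.55806°
Bx = cos φ₂ cos Δλ = 0.397278,  By = cos φ₂ sin Δλ = 0.065818
φₘ = atan2(sin φ₁ + sin φ₂, √((cos φ₁ + Bx)² + By²)) = -58.56818°
λₘ = λ₁ + atan2(By, cos φ₁ + Bx) = 89.80602°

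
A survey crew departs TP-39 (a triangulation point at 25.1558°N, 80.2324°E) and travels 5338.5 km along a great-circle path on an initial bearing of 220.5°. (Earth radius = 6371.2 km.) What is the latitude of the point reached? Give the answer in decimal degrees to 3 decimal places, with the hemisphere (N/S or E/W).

13.131°S

δ = d/R = 5338.5/6371.2 = 0.837911 rad
φ₂ = arcsin(sin φ₁ cos δ + cos φ₁ sin δ cos θ)
   = arcsin(0.42508·0.66902 + 0.90516·0.74325·-0.76041) = -13.13110°
λ₂ = λ₁ + atan2(sin θ sin δ cos φ₁, cos δ − sin φ₁ sin φ₂) = 50.51908°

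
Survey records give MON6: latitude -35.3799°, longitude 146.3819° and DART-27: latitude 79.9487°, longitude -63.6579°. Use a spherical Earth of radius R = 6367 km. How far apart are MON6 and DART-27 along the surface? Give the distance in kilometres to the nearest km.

Δφ = 115.3286°,  Δλ = 149.9602°
a = sin²(Δφ/2) + cos φ₁ cos φ₂ sin²(Δλ/2) = 0.846647
c = 2·arcsin(√a) = 2.336847 rad = 133.8915°
d = R·c = 6367 × 2.336847 = 14878.7 km

14879 km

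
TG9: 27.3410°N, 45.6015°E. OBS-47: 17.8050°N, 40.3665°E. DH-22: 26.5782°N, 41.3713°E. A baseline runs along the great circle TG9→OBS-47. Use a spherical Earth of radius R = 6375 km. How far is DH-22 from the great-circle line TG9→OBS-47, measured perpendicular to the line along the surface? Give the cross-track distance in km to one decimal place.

335.3 km

δ₁₃ = central angle TG9→DH-22 = 0.067137 rad  (haversine)
θ₁₃ = bearing TG9→DH-22 = 259.527°,  θ₁₂ = bearing TG9→OBS-47 = 207.933°
dₓₜ = R·arcsin(sin δ₁₃ · sin(θ₁₃ − θ₁₂)) = 6375·arcsin(0.06709·sin(51.595°)) = 335.296 km
|dₓₜ| = 335.296 km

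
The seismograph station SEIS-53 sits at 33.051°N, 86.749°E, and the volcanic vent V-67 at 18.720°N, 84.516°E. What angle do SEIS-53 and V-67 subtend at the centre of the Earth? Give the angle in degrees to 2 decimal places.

14.47°

Δφ = -14.3310°,  Δλ = -2.2330°
a = sin²(Δφ/2) + cos φ₁ cos φ₂ sin²(Δλ/2) = 0.015860
c = 2·arcsin(√a) = 0.252547 rad = 14.4699°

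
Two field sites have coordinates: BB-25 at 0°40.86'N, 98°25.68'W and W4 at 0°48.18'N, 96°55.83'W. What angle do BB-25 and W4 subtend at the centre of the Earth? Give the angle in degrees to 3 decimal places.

1.502°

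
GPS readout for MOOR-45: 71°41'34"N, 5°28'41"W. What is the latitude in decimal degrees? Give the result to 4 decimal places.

71.6928°N

71° + 41′/60 + 34″/3600 = 71 + 0.68333 + 0.00944 = 71.6928°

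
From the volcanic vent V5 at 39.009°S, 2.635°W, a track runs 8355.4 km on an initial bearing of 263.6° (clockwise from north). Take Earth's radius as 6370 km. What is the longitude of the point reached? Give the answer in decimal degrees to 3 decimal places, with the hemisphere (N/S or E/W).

δ = d/R = 8355.4/6370 = 1.311680 rad
φ₂ = arcsin(sin φ₁ cos δ + cos φ₁ sin δ cos θ)
   = arcsin(-0.62944·0.25623 + 0.77705·0.96662·-0.11147) = -14.18213°
λ₂ = λ₁ + atan2(sin θ sin δ cos φ₁, cos δ − sin φ₁ sin φ₂) = -84.85289°

84.853°W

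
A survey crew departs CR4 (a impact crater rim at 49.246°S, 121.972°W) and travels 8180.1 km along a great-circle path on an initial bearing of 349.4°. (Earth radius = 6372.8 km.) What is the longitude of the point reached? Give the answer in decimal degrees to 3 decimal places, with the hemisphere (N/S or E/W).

133.074°W

δ = d/R = 8180.1/6372.8 = 1.283596 rad
φ₂ = arcsin(sin φ₁ cos δ + cos φ₁ sin δ cos θ)
   = arcsin(-0.75752·0.28327 + 0.65281·0.95904·0.98294) = 23.62875°
λ₂ = λ₁ + atan2(sin θ sin δ cos φ₁, cos δ − sin φ₁ sin φ₂) = -133.07427°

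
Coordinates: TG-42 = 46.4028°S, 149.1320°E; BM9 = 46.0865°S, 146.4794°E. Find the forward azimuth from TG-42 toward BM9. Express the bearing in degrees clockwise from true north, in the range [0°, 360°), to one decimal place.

Δλ = -2.6526°
y = sin Δλ · cos φ₂ = -0.032099
x = cos φ₁ sin φ₂ − sin φ₁ cos φ₂ cos Δλ = 0.004982
θ = atan2(y, x) = -81.1771° → 278.8229° (mod 360°)

278.8°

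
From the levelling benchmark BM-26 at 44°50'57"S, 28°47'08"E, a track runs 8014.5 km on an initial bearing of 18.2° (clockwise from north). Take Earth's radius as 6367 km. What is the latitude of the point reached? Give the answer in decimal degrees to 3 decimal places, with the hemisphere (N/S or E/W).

25.117°N

BM-26: φ = -44.84917°, λ = +28.78556°
δ = d/R = 8014.5/6367 = 1.258756 rad
φ₂ = arcsin(sin φ₁ cos δ + cos φ₁ sin δ cos θ)
   = arcsin(-0.70524·0.30700 + 0.70897·0.95171·0.94997) = 25.11672°
λ₂ = λ₁ + atan2(sin θ sin δ cos φ₁, cos δ − sin φ₁ sin φ₂) = 47.95081°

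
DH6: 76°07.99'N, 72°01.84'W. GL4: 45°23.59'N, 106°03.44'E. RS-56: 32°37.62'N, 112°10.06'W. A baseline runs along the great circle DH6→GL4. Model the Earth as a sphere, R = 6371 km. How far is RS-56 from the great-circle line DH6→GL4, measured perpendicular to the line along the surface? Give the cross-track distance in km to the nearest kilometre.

3552 km

DH6: φ = +76.13317°, λ = -72.03067°
GL4: φ = +45.39317°, λ = +106.05733°
RS-56: φ = +32.62700°, λ = -112.16767°
δ₁₃ = central angle DH6→RS-56 = 0.826076 rad  (haversine)
θ₁₃ = bearing DH6→RS-56 = 227.591°,  θ₁₂ = bearing DH6→GL4 = 1.575°
dₓₜ = R·arcsin(sin δ₁₃ · sin(θ₁₃ − θ₁₂)) = 6371·arcsin(0.73528·sin(226.016°)) = -3551.781 km
|dₓₜ| = 3551.781 km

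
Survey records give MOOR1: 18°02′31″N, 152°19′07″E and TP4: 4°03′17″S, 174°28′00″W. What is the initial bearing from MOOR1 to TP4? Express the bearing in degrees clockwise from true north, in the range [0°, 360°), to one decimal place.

MOOR1: φ = +18.04194°, λ = +152.31861°
TP4: φ = -4.05472°, λ = -174.46667°
Δλ = 33.2147°
y = sin Δλ · cos φ₂ = 0.546407
x = cos φ₁ sin φ₂ − sin φ₁ cos φ₂ cos Δλ = -0.325697
θ = atan2(y, x) = 120.7979° → 120.7979° (mod 360°)

120.8°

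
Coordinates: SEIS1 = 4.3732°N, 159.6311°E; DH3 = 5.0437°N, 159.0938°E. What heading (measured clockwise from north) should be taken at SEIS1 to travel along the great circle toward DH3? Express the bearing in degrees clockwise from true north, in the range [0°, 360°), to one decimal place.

321.4°

Δλ = -0.5373°
y = sin Δλ · cos φ₂ = -0.009341
x = cos φ₁ sin φ₂ − sin φ₁ cos φ₂ cos Δλ = 0.011706
θ = atan2(y, x) = -38.5905° → 321.4095° (mod 360°)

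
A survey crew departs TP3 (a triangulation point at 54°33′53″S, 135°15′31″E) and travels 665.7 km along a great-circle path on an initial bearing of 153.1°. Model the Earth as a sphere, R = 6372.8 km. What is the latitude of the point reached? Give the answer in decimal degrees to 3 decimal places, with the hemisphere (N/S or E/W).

TP3: φ = -54.56472°, λ = +135.25861°
δ = d/R = 665.7/6372.8 = 0.104460 rad
φ₂ = arcsin(sin φ₁ cos δ + cos φ₁ sin δ cos θ)
   = arcsin(-0.81477·0.99455 + 0.57978·0.10427·-0.89180) = -59.79629°
λ₂ = λ₁ + atan2(sin θ sin δ cos φ₁, cos δ − sin φ₁ sin φ₂) = 140.63935°

59.796°S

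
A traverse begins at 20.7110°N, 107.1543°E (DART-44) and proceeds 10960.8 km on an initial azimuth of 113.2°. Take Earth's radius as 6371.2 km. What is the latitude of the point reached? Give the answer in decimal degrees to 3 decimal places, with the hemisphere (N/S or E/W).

δ = d/R = 10960.8/6371.2 = 1.720367 rad
φ₂ = arcsin(sin φ₁ cos δ + cos φ₁ sin δ cos θ)
   = arcsin(0.35365·-0.14901 + 0.93538·0.98884·-0.39394) = -24.64968°
λ₂ = λ₁ + atan2(sin θ sin δ cos φ₁, cos δ − sin φ₁ sin φ₂) = -162.74360°

24.650°S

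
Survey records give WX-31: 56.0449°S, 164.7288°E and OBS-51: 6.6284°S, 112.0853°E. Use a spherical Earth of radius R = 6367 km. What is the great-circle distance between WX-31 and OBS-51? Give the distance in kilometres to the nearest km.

Δφ = 49.4165°,  Δλ = -52.6435°
a = sin²(Δφ/2) + cos φ₁ cos φ₂ sin²(Δλ/2) = 0.283805
c = 2·arcsin(√a) = 1.123656 rad = 64.3807°
d = R·c = 6367 × 1.123656 = 7154.3 km

7154 km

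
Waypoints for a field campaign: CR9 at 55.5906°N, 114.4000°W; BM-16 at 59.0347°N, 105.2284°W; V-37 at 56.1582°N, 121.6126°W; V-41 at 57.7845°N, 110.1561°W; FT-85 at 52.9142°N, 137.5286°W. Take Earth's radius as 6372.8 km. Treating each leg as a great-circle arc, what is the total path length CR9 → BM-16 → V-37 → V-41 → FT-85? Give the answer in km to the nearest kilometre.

4211 km

CR9→BM-16: c = 0.105151 rad, d = 670.11 km
BM-16→V-37: c = 0.160770 rad, d = 1024.56 km
V-37→V-41: c = 0.112470 rad, d = 716.75 km
V-41→FT-85: c = 0.282374 rad, d = 1799.51 km
Total = 670.11 + 1024.56 + 716.75 + 1799.51 = 4210.92 km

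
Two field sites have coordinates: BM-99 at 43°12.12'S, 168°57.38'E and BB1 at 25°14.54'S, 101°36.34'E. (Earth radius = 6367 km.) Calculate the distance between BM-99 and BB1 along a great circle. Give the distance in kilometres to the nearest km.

6325 km

BM-99: φ = -43.20200°, λ = +168.95633°
BB1: φ = -25.24233°, λ = +101.60567°
Δφ = 17.9597°,  Δλ = -67.3507°
a = sin²(Δφ/2) + cos φ₁ cos φ₂ sin²(Δλ/2) = 0.227080
c = 2·arcsin(√a) = 0.993406 rad = 56.9180°
d = R·c = 6367 × 0.993406 = 6325.0 km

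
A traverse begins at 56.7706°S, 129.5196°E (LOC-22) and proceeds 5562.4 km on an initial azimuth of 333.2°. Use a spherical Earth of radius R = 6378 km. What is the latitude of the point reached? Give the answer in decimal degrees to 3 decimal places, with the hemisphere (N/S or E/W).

9.410°S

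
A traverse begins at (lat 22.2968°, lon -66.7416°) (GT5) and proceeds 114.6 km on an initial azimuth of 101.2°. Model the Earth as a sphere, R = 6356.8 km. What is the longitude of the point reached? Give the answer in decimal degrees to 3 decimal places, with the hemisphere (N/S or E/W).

δ = d/R = 114.6/6356.8 = 0.018028 rad
φ₂ = arcsin(sin φ₁ cos δ + cos φ₁ sin δ cos θ)
   = arcsin(0.37940·0.99984 + 0.92523·0.01803·-0.19423) = 22.09251°
λ₂ = λ₁ + atan2(sin θ sin δ cos φ₁, cos δ − sin φ₁ sin φ₂) = -65.64805°

65.648°W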